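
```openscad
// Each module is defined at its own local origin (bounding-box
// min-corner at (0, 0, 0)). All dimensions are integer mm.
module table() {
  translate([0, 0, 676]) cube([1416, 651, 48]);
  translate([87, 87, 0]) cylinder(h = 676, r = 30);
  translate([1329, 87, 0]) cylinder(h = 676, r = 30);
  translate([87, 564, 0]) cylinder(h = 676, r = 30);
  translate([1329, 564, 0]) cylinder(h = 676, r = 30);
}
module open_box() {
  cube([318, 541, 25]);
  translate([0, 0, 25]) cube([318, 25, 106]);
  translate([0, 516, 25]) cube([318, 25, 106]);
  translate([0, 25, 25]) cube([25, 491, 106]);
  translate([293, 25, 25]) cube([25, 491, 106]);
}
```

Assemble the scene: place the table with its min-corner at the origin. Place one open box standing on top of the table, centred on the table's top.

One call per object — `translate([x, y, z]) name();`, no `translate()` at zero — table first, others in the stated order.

table();
translate([549, 55, 724]) open_box();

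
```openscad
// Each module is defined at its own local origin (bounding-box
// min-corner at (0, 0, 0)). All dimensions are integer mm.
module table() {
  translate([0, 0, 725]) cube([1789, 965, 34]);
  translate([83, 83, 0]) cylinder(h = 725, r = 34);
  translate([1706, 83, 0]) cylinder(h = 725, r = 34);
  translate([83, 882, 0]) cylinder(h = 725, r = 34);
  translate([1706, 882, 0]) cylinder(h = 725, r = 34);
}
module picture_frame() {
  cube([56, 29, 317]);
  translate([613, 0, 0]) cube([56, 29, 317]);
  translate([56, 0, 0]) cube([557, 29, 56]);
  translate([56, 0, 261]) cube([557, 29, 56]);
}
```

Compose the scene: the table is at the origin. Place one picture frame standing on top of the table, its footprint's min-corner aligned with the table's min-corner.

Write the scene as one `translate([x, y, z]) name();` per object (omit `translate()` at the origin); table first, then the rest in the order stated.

table();
translate([0, 0, 759]) picture_frame();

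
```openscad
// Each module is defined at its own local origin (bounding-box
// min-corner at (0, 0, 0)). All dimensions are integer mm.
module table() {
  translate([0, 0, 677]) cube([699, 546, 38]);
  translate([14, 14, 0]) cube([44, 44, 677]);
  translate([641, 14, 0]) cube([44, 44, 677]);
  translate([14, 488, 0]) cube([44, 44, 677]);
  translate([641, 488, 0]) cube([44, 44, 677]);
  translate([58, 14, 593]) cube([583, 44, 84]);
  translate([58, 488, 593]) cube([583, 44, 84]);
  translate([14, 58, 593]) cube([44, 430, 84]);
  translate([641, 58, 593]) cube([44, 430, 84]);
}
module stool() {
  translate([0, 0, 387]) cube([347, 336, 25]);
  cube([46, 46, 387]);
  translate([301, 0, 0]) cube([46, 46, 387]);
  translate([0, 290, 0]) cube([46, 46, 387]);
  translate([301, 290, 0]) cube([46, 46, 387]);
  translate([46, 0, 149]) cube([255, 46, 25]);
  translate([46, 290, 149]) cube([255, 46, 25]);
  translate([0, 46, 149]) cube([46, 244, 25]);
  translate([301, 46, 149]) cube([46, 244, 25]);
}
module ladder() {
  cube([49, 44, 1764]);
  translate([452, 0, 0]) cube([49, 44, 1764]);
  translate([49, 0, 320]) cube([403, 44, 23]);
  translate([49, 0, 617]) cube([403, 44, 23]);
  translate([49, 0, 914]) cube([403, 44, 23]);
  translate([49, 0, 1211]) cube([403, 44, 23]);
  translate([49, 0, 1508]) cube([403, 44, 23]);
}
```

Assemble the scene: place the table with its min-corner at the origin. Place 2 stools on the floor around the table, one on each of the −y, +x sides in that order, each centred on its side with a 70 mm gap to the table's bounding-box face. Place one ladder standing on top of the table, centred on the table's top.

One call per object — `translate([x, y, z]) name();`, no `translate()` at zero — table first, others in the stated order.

table();
translate([176, -406, 0]) stool();
translate([769, 105, 0]) stool();
translate([99, 251, 715]) ladder();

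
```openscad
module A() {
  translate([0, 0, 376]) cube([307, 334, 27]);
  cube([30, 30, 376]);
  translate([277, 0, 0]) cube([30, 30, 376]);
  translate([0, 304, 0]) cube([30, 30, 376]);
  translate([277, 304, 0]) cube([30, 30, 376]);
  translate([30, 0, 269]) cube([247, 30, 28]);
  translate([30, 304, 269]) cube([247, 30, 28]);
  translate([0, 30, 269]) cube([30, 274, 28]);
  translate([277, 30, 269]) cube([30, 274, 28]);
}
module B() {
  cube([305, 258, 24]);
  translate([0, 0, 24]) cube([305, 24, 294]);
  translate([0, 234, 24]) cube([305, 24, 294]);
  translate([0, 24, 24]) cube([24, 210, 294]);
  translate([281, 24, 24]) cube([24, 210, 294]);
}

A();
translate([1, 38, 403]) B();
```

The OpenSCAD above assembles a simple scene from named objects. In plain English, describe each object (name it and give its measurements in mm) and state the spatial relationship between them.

A is a four-legged stool. The seat is 307×334 mm, 27 mm thick, top at z = 403 mm. It stands on four square legs, each 30×30 mm in cross-section, from z = 0 to the seat underside, each flush with a corner of the seat. Four stretchers, 30 mm wide and 28 mm tall, connect adjacent legs with their undersides at z = 269 mm, each running between the inner faces of the legs it joins and aligned with the legs' outer faces on the other axis.

B is an open storage box with external size 305×258×318 mm and wall thickness 24 mm (the base is also 24 mm thick). The base covers the whole footprint; the four walls stand on the base, with the y-facing walls full-width and the x-facing walls fitting between their inner faces.

The open box is on top of the stool, centred.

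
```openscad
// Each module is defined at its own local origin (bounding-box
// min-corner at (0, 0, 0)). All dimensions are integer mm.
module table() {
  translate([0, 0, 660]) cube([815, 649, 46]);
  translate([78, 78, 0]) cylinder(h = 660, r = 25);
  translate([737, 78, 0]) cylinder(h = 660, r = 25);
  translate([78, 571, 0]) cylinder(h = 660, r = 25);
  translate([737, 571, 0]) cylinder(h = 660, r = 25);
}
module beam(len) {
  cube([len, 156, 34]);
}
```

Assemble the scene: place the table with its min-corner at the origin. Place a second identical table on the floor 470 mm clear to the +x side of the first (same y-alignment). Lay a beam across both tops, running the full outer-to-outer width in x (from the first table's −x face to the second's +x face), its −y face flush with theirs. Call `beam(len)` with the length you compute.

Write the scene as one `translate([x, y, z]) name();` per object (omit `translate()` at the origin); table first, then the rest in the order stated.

table();
translate([1285, 0, 0]) table();
translate([0, 0, 706]) beam(2100);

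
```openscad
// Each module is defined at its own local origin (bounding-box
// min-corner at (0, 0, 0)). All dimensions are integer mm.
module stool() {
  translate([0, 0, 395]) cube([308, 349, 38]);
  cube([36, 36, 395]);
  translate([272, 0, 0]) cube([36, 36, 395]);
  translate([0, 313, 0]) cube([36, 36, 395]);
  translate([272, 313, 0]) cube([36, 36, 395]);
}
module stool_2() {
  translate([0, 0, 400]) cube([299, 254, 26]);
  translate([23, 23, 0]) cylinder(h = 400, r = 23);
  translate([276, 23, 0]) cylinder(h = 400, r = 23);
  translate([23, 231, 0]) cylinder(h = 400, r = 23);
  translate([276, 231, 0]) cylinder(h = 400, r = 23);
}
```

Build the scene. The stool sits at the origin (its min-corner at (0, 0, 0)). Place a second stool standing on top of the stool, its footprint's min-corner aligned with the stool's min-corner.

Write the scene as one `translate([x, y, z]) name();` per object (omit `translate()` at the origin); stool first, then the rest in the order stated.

stool();
translate([0, 0, 433]) stool_2();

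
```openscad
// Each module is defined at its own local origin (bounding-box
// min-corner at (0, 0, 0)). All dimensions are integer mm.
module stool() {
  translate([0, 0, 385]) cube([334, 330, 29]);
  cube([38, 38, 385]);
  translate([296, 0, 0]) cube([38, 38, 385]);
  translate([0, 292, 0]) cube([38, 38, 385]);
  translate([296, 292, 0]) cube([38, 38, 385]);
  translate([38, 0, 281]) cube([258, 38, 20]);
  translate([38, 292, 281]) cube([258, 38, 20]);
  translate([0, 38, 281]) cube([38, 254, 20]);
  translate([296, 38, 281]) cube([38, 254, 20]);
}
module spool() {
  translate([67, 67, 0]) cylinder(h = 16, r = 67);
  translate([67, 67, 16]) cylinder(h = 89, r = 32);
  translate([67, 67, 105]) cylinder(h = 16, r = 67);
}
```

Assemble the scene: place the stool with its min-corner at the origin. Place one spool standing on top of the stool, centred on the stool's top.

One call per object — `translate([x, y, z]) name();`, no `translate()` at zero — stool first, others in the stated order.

stool();
translate([100, 98, 414]) spool();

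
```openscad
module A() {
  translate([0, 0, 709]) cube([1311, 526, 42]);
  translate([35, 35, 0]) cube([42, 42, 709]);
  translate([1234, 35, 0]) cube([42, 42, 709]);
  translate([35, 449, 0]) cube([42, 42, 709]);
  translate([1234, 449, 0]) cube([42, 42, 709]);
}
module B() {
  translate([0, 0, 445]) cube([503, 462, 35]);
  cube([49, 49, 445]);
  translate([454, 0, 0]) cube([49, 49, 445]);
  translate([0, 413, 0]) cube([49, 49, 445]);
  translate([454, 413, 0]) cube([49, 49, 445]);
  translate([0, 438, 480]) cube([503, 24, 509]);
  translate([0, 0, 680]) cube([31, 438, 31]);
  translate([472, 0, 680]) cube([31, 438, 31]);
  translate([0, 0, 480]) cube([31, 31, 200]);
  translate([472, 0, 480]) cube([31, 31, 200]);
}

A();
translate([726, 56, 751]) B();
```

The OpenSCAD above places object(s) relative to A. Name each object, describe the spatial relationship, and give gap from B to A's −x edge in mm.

A is a table. B is a chair. The chair is on top of the table. The gap from the chair to the table's −x edge is 726 mm.

The chair's min-x is at 726; the table's min-x is 0; gap = 726 mm.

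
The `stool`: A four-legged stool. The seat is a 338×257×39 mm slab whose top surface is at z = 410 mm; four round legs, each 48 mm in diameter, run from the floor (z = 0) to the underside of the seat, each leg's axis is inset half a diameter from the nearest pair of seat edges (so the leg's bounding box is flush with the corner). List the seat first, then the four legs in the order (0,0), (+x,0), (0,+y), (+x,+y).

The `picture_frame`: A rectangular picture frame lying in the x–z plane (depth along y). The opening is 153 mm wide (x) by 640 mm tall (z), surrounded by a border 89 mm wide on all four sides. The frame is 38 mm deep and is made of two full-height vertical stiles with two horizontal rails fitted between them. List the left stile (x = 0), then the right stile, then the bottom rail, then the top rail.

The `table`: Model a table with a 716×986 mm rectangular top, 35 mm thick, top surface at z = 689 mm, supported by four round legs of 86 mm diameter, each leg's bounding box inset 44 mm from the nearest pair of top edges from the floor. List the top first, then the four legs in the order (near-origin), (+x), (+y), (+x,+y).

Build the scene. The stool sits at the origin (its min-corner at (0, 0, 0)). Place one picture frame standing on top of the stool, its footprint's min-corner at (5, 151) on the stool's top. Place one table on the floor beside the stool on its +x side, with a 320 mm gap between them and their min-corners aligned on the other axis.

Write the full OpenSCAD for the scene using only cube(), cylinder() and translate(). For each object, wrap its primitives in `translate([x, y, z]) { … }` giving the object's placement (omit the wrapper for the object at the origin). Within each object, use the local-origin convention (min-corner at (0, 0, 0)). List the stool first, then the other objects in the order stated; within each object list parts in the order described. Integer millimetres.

translate([0, 0, 371]) cube([338, 257, 39]);
translate([24, 24, 0]) cylinder(h = 371, r = 24);
translate([314, 24, 0]) cylinder(h = 371, r = 24);
translate([24, 233, 0]) cylinder(h = 371, r = 24);
translate([314, 233, 0]) cylinder(h = 371, r = 24);
translate([5, 151, 410]) {
  cube([89, 38, 818]);
  translate([242, 0, 0]) cube([89, 38, 818]);
  translate([89, 0, 0]) cube([153, 38, 89]);
  translate([89, 0, 729]) cube([153, 38, 89]);
}
translate([658, 0, 0]) {
  translate([0, 0, 654]) cube([716, 986, 35]);
  translate([87, 87, 0]) cylinder(h = 654, r = 43);
  translate([629, 87, 0]) cylinder(h = 654, r = 43);
  translate([87, 899, 0]) cylinder(h = 654, r = 43);
  translate([629, 899, 0]) cylinder(h = 654, r = 43);
}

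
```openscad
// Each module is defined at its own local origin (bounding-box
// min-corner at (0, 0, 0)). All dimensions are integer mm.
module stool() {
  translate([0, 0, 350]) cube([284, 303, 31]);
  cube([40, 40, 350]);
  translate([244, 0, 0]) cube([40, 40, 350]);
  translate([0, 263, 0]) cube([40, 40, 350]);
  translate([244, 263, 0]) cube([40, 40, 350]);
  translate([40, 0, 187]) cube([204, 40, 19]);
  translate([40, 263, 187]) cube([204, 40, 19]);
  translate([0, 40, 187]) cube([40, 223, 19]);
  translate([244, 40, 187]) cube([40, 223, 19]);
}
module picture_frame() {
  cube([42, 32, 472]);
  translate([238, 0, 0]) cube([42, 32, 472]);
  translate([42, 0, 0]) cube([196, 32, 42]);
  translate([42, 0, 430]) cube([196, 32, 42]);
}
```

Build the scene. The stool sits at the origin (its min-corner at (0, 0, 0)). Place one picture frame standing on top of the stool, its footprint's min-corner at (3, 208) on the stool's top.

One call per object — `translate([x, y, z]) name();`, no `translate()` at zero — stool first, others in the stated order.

stool();
translate([3, 208, 381]) picture_frame();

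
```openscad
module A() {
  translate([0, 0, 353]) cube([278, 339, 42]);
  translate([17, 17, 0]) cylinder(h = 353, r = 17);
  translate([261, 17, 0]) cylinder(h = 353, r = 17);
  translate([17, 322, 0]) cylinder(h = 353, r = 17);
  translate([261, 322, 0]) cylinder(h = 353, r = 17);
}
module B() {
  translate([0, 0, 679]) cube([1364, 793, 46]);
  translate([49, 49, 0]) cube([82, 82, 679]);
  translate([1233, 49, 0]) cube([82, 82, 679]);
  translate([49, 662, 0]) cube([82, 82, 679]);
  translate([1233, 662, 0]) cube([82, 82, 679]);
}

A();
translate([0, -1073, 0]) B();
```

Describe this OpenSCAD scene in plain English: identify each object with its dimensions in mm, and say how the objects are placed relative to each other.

A is a four-legged stool. The seat is a 278×339×42 mm slab whose top surface is at z = 395 mm; four round legs, each 34 mm in diameter, run from the floor (z = 0) to the underside of the seat, each leg's axis is inset half a diameter from the nearest pair of seat edges (so the leg's bounding box is flush with the corner).

B is a rectangular dining table. The top is 1364×793×46 mm with its upper surface at z = 725 mm. It stands on four 82×82 mm square legs, each inset 49 mm from the nearest pair of top edges, running from the floor to the underside of the top.

The table is on the floor beside the stool on its −y side.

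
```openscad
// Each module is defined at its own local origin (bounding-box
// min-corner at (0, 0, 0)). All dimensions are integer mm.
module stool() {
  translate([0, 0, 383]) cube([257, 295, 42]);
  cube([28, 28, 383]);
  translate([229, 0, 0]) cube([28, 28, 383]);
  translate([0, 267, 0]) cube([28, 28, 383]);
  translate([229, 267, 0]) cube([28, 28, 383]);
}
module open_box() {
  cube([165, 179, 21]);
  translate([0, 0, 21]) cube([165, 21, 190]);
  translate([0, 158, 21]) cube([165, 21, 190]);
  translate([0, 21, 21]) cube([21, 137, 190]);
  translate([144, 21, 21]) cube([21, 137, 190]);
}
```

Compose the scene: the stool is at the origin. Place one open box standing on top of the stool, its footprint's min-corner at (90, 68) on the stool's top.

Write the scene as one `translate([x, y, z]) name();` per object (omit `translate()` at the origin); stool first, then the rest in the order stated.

stool();
translate([90, 68, 425]) open_box();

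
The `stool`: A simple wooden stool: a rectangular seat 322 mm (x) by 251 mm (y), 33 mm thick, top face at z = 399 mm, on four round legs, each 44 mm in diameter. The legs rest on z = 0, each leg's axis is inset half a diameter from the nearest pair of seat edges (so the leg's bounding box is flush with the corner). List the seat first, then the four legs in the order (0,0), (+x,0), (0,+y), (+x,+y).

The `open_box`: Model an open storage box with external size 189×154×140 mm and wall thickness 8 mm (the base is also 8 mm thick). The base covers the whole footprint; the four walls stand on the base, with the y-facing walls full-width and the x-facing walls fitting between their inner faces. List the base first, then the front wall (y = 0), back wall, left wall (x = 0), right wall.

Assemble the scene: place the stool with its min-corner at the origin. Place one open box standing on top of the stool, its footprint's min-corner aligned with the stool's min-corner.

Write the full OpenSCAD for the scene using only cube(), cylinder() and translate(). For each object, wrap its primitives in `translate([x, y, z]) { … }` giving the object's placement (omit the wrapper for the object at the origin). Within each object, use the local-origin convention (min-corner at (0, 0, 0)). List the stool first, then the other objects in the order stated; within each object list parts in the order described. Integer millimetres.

translate([0, 0, 366]) cube([322, 251, 33]);
translate([22, 22, 0]) cylinder(h = 366, r = 22);
translate([300, 22, 0]) cylinder(h = 366, r = 22);
translate([22, 229, 0]) cylinder(h = 366, r = 22);
translate([300, 229, 0]) cylinder(h = 366, r = 22);
translate([0, 0, 399]) {
  cube([189, 154, 8]);
  translate([0, 0, 8]) cube([189, 8, 132]);
  translate([0, 146, 8]) cube([189, 8, 132]);
  translate([0, 8, 8]) cube([8, 138, 132]);
  translate([181, 8, 8]) cube([8, 138, 132]);
}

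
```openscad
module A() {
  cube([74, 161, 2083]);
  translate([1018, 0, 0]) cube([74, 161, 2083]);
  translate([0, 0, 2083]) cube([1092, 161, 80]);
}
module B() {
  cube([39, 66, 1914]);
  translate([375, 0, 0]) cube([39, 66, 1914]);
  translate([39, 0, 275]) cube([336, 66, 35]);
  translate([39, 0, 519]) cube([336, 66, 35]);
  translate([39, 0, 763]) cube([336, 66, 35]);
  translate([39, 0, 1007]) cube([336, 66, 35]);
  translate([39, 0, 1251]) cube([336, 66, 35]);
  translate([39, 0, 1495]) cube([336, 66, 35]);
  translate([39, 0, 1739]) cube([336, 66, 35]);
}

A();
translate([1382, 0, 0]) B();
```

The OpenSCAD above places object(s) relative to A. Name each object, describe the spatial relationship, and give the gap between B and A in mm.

A is a door frame. B is a ladder. The ladder is on the floor beside the door frame on its +x side. The gap between the ladder and the door frame is 290 mm.

The ladder's nearest face is 290 mm from the door frame's +x face.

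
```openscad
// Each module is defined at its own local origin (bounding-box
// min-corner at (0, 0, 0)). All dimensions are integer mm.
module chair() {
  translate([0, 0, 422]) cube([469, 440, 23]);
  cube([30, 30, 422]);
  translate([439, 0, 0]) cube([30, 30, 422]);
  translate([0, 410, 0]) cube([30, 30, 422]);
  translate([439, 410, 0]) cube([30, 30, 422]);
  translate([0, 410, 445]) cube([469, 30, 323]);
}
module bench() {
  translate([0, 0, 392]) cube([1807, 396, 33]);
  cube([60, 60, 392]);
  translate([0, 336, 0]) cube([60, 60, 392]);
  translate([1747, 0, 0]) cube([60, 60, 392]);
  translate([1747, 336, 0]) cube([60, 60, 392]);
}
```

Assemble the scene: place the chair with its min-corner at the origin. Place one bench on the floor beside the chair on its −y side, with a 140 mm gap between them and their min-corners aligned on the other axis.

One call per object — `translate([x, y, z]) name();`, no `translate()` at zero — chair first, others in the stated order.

chair();
translate([0, -536, 0]) bench();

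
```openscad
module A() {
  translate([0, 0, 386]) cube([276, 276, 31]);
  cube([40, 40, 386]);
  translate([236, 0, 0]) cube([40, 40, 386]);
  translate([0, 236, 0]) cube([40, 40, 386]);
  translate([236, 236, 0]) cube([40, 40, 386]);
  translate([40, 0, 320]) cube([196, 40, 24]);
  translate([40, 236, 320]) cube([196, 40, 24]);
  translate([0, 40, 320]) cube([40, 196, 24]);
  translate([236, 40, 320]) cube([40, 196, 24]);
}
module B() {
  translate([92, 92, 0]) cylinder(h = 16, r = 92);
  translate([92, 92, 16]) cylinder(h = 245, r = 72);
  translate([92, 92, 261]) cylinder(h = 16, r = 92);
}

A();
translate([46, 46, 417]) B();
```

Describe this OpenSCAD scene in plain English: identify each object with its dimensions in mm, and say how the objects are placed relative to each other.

A is a four-legged stool. The seat is 276×276 mm, 31 mm thick, top at z = 417 mm. It stands on four square legs, each 40×40 mm in cross-section, from z = 0 to the seat underside, each flush with a corner of the seat. Four stretchers, 40 mm wide and 24 mm tall, connect adjacent legs with their undersides at z = 320 mm, each running between the inner faces of the legs it joins and aligned with the legs' outer faces on the other axis.

B is a spool: two coaxial disc flanges of radius 92 mm and thickness 16 mm, joined by a core cylinder of radius 72 mm and height 245 mm. The lower flange rests on z = 0 and the three cylinders share a vertical axis.

The spool is on top of the stool, centred.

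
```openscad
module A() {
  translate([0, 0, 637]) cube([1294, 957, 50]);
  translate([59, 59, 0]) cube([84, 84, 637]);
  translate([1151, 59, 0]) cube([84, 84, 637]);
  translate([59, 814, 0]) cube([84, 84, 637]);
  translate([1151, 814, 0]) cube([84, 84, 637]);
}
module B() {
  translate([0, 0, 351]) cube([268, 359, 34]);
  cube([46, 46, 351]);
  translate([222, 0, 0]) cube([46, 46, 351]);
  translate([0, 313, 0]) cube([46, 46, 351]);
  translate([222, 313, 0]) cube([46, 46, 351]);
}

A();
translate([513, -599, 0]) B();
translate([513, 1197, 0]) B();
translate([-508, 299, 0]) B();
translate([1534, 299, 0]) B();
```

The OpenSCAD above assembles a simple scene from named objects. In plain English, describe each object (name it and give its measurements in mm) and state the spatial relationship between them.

A is a table: top 1294 mm (x) × 957 mm (y), 50 mm thick, upper face at z = 687 mm, on four 84×84 mm square legs, each inset 59 mm from the nearest pair of top edges, running from z = 0 to the bottom of the top.

B is a four-legged stool. The seat is a 268×359×34 mm slab whose top surface is at z = 385 mm; four square legs, each 46×46 mm in cross-section, run from the floor (z = 0) to the underside of the seat, each flush with a corner of the seat.

Four stools sit around the table at the −y, +y, −x, +x sides.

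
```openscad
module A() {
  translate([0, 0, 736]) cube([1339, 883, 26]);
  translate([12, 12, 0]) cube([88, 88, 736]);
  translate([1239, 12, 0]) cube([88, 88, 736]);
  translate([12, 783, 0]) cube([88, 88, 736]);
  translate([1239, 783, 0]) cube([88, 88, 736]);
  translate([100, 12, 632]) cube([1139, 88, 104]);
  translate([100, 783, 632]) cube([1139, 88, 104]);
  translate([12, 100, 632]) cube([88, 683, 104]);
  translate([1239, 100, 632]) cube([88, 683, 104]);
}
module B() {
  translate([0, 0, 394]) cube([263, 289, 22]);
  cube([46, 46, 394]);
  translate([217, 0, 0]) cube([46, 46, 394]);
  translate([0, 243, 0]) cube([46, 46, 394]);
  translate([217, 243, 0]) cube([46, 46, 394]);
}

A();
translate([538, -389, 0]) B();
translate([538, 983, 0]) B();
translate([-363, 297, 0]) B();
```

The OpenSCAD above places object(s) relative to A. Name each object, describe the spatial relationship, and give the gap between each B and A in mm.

A is a table. B is a stool. Three stools sit around the table at the −y, +y, −x sides. The gap between each stool and the table is 100 mm.

Each stool's nearest face is 100 mm from the table's bounding box.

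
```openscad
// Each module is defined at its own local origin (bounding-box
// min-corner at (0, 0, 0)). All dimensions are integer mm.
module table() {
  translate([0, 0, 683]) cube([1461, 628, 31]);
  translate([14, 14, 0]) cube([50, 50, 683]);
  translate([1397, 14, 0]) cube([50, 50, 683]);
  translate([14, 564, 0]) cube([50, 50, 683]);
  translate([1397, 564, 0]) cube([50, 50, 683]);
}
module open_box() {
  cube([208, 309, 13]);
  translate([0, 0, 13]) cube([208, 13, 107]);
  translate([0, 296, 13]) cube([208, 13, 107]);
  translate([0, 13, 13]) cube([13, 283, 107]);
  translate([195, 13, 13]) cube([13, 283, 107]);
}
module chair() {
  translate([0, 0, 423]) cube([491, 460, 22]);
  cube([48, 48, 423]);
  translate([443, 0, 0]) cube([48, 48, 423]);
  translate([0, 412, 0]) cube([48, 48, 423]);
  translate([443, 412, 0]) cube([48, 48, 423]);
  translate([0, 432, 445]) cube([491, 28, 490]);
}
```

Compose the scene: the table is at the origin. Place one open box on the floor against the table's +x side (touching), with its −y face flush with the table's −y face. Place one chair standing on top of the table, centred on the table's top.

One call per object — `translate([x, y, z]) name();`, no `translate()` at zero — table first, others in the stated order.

table();
translate([1461, 0, 0]) open_box();
translate([485, 84, 714]) chair();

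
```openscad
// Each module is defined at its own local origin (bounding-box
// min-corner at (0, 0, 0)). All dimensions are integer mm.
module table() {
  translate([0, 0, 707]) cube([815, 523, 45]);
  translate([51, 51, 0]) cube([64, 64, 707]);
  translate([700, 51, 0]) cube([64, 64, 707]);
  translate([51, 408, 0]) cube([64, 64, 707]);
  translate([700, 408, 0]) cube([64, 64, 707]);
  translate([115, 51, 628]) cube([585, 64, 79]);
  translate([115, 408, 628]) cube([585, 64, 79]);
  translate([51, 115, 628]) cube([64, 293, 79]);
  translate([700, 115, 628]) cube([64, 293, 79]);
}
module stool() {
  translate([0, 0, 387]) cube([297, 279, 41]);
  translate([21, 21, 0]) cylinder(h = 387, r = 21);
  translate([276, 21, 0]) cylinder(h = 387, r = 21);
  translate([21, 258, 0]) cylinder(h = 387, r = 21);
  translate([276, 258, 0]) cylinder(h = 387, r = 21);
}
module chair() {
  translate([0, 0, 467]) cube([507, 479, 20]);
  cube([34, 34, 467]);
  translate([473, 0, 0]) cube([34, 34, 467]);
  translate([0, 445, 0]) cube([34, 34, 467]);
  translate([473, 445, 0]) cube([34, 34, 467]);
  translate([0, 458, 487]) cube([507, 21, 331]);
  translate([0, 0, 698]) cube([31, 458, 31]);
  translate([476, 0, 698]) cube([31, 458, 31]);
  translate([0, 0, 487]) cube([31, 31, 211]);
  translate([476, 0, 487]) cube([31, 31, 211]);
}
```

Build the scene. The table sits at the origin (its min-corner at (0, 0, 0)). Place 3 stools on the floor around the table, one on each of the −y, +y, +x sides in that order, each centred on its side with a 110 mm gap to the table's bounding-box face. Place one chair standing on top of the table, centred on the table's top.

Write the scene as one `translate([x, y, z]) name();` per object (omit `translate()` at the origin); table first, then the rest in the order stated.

table();
translate([259, -389, 0]) stool();
translate([259, 633, 0]) stool();
translate([925, 122, 0]) stool();
translate([154, 22, 752]) chair();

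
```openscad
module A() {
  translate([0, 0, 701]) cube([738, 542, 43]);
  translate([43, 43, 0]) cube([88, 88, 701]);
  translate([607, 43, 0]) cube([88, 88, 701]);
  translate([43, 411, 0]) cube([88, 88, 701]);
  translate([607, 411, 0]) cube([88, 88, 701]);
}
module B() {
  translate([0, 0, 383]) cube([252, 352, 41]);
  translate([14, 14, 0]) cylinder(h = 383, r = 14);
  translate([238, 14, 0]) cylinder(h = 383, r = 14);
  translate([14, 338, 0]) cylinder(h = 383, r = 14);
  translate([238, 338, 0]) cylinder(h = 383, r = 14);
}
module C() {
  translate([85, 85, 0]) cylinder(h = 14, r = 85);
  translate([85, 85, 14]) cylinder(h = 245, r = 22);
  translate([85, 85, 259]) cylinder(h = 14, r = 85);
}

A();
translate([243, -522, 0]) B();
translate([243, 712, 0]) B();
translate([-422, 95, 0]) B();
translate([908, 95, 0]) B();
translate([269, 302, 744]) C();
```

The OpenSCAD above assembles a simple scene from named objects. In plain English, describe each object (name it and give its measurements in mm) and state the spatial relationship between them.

A is a table: top 738 mm (x) × 542 mm (y), 43 mm thick, upper face at z = 744 mm, on four 88×88 mm square legs, each inset 43 mm from the nearest pair of top edges, running from z = 0 to the bottom of the top.

B is a four-legged stool. The seat is a 252×352×41 mm slab whose top surface is at z = 424 mm; four round legs, each 28 mm in diameter, run from the floor (z = 0) to the underside of the seat, each leg's axis is inset half a diameter from the nearest pair of seat edges (so the leg's bounding box is flush with the corner).

C is a spool: two coaxial disc flanges of radius 85 mm and thickness 14 mm, joined by a core cylinder of radius 22 mm and height 245 mm. The lower flange rests on z = 0 and the three cylinders share a vertical axis.

Four stools sit around the table at the −y, +y, −x, +x sides. The spool is on top of the table.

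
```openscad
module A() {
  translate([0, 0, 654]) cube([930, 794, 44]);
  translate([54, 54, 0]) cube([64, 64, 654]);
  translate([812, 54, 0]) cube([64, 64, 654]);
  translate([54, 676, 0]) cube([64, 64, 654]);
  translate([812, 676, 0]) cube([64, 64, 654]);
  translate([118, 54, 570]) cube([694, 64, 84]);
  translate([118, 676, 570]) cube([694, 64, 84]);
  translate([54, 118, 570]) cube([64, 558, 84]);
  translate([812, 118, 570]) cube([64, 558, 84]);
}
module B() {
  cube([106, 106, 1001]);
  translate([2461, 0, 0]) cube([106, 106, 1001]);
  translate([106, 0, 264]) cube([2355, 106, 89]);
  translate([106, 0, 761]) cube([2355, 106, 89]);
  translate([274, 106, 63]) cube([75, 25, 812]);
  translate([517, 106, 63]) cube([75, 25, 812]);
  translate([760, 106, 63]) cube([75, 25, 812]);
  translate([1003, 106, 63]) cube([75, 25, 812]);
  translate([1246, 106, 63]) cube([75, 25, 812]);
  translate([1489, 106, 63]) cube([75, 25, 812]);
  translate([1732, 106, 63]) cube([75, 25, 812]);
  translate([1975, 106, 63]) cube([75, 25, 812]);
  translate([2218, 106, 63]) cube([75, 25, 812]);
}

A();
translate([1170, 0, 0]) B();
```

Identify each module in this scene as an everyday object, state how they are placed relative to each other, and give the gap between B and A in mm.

A is a table. B is a fence section. The fence section is on the floor beside the table on its +x side. The gap between the fence section and the table is 240 mm.

The fence section's nearest face is 240 mm from the table's +x face.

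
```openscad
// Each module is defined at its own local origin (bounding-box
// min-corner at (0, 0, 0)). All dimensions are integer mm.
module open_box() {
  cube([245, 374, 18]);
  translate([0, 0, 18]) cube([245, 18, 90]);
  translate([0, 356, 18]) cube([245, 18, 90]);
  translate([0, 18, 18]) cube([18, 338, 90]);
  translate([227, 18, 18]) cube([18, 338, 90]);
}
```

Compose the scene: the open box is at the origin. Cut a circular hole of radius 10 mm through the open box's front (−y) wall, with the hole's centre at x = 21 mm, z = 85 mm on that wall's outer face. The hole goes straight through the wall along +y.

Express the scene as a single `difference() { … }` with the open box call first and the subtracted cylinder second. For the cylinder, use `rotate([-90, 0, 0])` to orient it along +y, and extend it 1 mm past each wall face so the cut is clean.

difference() {
  open_box();
  translate([21, -1, 85]) rotate([-90, 0, 0]) cylinder(h = 20, r = 10);
}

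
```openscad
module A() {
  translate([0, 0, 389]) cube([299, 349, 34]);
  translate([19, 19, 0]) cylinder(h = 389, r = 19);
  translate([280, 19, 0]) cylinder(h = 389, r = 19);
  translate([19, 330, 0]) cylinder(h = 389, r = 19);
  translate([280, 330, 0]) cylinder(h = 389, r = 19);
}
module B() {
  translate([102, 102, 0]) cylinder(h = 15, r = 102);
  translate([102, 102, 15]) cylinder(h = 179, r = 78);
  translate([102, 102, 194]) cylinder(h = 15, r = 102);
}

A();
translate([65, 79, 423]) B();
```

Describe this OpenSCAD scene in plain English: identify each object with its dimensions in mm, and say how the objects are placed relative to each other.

A is a four-legged stool. The seat is a 299×349×34 mm slab whose top surface is at z = 423 mm; four round legs, each 38 mm in diameter, run from the floor (z = 0) to the underside of the seat, each leg's axis is inset half a diameter from the nearest pair of seat edges (so the leg's bounding box is flush with the corner).

B is a spool: two coaxial disc flanges of radius 102 mm and thickness 15 mm, joined by a core cylinder of radius 78 mm and height 179 mm. The lower flange rests on z = 0 and the three cylinders share a vertical axis.

The spool is on top of the stool.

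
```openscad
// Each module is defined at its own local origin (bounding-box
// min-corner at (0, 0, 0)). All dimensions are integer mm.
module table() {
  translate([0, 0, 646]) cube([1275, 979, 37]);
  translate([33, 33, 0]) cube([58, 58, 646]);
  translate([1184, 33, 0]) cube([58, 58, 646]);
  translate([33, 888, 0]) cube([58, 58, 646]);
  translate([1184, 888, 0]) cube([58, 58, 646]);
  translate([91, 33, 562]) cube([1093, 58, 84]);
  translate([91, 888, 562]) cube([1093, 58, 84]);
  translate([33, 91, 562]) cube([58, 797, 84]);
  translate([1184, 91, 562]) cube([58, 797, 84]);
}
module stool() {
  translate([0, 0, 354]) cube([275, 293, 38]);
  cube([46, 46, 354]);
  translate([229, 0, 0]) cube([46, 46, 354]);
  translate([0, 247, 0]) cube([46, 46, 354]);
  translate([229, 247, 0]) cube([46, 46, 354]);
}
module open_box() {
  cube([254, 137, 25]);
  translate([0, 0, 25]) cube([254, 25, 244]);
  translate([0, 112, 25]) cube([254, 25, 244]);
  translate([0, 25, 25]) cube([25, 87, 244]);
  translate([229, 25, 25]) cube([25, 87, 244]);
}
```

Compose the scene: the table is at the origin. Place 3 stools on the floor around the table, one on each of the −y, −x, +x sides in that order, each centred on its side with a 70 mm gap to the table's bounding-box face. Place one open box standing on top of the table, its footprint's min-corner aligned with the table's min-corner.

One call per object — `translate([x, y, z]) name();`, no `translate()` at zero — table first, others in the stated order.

table();
translate([500, -363, 0]) stool();
translate([-345, 343, 0]) stool();
translate([1345, 343, 0]) stool();
translate([0, 0, 683]) open_box();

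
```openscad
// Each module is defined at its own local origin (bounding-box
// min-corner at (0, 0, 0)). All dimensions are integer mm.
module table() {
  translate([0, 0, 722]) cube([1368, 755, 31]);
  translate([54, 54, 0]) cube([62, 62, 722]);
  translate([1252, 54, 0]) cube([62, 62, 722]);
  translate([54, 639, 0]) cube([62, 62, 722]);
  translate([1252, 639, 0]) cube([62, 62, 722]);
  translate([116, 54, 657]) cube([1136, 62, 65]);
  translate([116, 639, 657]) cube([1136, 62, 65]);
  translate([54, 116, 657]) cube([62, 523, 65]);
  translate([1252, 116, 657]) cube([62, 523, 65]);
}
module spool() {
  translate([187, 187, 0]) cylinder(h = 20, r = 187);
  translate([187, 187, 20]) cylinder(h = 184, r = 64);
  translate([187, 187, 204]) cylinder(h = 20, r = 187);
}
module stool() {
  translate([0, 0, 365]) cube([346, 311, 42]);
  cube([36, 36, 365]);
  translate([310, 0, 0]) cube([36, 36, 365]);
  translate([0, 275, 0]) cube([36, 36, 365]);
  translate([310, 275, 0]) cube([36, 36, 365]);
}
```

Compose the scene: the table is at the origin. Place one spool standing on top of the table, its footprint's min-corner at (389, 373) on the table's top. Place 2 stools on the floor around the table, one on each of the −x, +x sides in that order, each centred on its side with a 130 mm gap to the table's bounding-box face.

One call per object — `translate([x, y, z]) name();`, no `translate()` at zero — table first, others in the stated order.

table();
translate([389, 373, 753]) spool();
translate([-476, 222, 0]) stool();
translate([1498, 222, 0]) stool();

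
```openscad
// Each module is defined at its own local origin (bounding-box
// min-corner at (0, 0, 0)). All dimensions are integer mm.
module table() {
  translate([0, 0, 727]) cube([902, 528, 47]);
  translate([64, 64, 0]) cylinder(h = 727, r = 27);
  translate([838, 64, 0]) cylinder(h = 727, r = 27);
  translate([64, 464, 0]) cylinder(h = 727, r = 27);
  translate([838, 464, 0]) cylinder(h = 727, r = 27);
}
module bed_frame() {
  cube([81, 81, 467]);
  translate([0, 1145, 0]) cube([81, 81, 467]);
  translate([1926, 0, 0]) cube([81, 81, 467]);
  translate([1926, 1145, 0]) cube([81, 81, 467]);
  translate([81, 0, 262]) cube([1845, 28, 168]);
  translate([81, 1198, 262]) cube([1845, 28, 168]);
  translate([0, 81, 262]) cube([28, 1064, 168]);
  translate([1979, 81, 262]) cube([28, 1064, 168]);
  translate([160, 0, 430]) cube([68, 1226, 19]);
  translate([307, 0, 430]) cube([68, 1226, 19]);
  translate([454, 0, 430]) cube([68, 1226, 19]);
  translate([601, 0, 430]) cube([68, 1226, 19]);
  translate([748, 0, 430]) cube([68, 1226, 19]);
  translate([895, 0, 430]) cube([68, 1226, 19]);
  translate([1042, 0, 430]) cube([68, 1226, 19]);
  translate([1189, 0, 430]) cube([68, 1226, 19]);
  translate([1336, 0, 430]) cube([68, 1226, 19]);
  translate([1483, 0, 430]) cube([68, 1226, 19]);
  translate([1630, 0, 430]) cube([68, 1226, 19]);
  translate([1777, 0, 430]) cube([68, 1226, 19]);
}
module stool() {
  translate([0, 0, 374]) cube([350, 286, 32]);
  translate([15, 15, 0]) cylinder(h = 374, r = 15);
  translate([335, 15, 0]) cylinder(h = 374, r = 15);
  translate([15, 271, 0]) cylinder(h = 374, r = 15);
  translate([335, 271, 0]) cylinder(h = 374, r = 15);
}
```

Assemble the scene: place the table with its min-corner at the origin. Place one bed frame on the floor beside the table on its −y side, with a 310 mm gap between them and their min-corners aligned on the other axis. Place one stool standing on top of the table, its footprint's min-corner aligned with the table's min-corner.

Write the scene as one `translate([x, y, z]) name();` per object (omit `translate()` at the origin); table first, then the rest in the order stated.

table();
translate([0, -1536, 0]) bed_frame();
translate([0, 0, 774]) stool();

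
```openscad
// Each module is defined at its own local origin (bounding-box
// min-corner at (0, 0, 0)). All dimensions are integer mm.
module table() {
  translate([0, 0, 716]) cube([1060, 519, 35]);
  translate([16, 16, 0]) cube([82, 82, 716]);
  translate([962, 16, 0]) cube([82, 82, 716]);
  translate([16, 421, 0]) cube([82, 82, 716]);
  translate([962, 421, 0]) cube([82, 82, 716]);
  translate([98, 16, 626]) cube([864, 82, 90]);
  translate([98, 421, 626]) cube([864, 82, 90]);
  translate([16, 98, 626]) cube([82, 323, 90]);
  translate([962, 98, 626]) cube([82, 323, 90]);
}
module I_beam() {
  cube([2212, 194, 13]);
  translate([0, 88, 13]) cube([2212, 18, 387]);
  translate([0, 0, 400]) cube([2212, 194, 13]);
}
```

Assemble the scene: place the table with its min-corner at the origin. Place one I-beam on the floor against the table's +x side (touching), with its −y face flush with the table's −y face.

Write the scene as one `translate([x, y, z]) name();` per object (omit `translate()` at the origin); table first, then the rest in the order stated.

table();
translate([1060, 0, 0]) I_beam();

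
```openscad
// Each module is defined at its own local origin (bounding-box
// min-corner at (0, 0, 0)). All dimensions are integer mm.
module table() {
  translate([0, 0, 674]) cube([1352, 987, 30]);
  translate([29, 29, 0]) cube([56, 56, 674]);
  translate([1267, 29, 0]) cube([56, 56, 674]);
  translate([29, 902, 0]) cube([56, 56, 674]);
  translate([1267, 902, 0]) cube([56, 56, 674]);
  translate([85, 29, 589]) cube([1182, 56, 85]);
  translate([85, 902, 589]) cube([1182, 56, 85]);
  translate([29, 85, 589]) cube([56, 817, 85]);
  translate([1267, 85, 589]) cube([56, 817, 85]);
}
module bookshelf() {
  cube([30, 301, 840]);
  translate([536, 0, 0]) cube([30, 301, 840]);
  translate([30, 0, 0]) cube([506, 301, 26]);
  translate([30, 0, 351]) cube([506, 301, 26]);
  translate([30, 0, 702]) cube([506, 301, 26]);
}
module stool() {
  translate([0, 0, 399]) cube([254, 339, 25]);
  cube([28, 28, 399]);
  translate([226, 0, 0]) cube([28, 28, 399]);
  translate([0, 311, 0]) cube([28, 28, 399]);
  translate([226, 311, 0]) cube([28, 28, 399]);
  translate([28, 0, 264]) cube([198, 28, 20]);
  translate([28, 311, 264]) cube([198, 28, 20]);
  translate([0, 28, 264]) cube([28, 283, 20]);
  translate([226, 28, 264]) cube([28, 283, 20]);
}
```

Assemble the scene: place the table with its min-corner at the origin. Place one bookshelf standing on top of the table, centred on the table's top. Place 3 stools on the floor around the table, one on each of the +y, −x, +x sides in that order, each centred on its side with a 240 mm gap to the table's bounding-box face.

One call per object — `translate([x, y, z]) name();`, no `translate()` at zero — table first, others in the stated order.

table();
translate([393, 343, 704]) bookshelf();
translate([549, 1227, 0]) stool();
translate([-494, 324, 0]) stool();
translate([1592, 324, 0]) stool();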